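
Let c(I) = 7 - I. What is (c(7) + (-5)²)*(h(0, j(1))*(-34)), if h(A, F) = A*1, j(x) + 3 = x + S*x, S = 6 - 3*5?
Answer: 0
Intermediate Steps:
S = -9 (S = 6 - 15 = -9)
j(x) = -3 - 8*x (j(x) = -3 + (x - 9*x) = -3 - 8*x)
h(A, F) = A
(c(7) + (-5)²)*(h(0, j(1))*(-34)) = ((7 - 1*7) + (-5)²)*(0*(-34)) = ((7 - 7) + 25)*0 = (0 + 25)*0 = 25*0 = 0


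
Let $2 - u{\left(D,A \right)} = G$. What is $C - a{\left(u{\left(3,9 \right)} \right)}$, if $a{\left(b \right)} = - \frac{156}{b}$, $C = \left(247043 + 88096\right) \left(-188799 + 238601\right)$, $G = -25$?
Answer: $\frac{150215332354}{9} \approx 1.6691 \cdot 10^{10}$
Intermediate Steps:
$u{\left(D,A \right)} = 27$ ($u{\left(D,A \right)} = 2 - -25 = 2 + 25 = 27$)
$C = 16690592478$ ($C = 335139 \cdot 49802 = 16690592478$)
$C - a{\left(u{\left(3,9 \right)} \right)} = 16690592478 - - \frac{156}{27} = 16690592478 - \left(-156\right) \frac{1}{27} = 16690592478 - - \frac{52}{9} = 16690592478 + \frac{52}{9} = \frac{150215332354}{9}$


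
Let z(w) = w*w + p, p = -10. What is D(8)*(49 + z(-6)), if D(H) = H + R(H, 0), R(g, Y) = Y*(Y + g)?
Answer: 600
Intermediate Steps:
z(w) = -10 + w² (z(w) = w*w - 10 = w² - 10 = -10 + w²)
D(H) = H (D(H) = H + 0*(0 + H) = H + 0*H = H + 0 = H)
D(8)*(49 + z(-6)) = 8*(49 + (-10 + (-6)²)) = 8*(49 + (-10 + 36)) = 8*(49 + 26) = 8*75 = 600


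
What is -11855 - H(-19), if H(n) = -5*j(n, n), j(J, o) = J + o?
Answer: -12045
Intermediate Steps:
H(n) = -10*n (H(n) = -5*(n + n) = -10*n)
-11855 - H(-19) = -11855 - (-10)*(-19) = -11855 - 1*190 = -11855 - 190 = -12045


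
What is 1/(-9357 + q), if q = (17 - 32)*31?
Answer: -1/9822 ≈ -0.00010181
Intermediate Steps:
q = -465 (q = -15*31 = -465)
1/(-9357 + q) = 1/(-9357 - 465) = 1/(-9822) = -1/9822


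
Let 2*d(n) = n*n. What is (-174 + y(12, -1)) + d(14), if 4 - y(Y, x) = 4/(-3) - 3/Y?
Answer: -845/12 ≈ -70.417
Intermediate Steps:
y(Y, x) = 16/3 + 3/Y (y(Y, x) = 4 - (4/(-3) - 3/Y) = 4 - (4*(-⅓) - 3/Y) = 4 - (-4/3 - 3/Y) = 4 + (4/3 + 3/Y) = 16/3 + 3/Y)
d(n) = n²/2 (d(n) = (n*n)/2 = n²/2)
(-174 + y(12, -1)) + d(14) = (-174 + (16/3 + 3/12)) + (½)*14² = (-174 + (16/3 + 3*(1/12))) + (½)*196 = (-174 + (16/3 + ¼)) + 98 = (-174 + 67/12) + 98 = -2021/12 + 98 = -845/12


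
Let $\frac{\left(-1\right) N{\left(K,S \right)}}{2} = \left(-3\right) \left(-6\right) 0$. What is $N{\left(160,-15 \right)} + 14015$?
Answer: $14015$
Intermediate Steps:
$N{\left(K,S \right)} = 0$ ($N{\left(K,S \right)} = - 2 \left(-3\right) \left(-6\right) 0 = - 2 \cdot 18 \cdot 0 = \left(-2\right) 0 = 0$)
$N{\left(160,-15 \right)} + 14015 = 0 + 14015 = 14015$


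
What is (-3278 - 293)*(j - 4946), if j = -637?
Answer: 19936893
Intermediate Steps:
(-3278 - 293)*(j - 4946) = (-3278 - 293)*(-637 - 4946) = -3571*(-5583) = 19936893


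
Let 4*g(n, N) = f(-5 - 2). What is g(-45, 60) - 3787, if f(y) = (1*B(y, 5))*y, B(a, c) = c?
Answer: -15183/4 ≈ -3795.8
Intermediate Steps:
f(y) = 5*y (f(y) = (1*5)*y = 5*y)
g(n, N) = -35/4 (g(n, N) = (5*(-5 - 2))/4 = (5*(-7))/4 = (¼)*(-35) = -35/4)
g(-45, 60) - 3787 = -35/4 - 3787 = -15183/4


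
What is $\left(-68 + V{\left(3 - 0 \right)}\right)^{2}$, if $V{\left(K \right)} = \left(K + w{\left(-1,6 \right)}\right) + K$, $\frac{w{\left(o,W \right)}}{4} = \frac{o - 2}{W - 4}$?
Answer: $4624$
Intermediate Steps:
$w{\left(o,W \right)} = \frac{4 \left(-2 + o\right)}{-4 + W}$ ($w{\left(o,W \right)} = 4 \frac{o - 2}{W - 4} = 4 \frac{-2 + o}{-4 + W} = \frac{4 \left(-2 + o\right)}{-4 + W}$)
$V{\left(K \right)} = -6 + 2 K$ ($V{\left(K \right)} = \left(K + \frac{4 \left(-2 - 1\right)}{-4 + 6}\right) + K = \left(K + 4 \cdot \frac{1}{2} \left(-3\right)\right) + K = \left(K - 6\right) + K = \left(-6 + K\right) + K = -6 + 2 K$)
$\left(-68 + V{\left(3 - 0 \right)}\right)^{2} = \left(-68 - \left(6 - 2 \left(3 - 0\right)\right)\right)^{2} = \left(-68 - \left(6 - 2 \left(3 + 0\right)\right)\right)^{2} = \left(-68 + \left(-6 + 2 \cdot 3\right)\right)^{2} = \left(-68 + \left(-6 + 6\right)\right)^{2} = \left(-68 + 0\right)^{2} = \left(-68\right)^{2} = 4624$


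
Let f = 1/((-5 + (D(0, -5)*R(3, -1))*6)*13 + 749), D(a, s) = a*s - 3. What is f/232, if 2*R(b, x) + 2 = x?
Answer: 1/240120 ≈ 4.1646e-6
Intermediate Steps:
R(b, x) = -1 + x/2
D(a, s) = -3 + a*s
f = 1/1035 (f = 1/((-5 + ((-3 + 0*(-5))*(-1 + (½)*(-1)))*6)*13 + 749) = 1/((-5 + ((-3 + 0)*(-1 - ½))*6)*13 + 749) = 1/((-5 - 3*(-3/2)*6)*13 + 749) = 1/((-5 + (9/2)*6)*13 + 749) = 1/((-5 + 27)*13 + 749) = 1/(22*13 + 749) = 1/(286 + 749) = 1/1035 ≈ 0.00096618)
f/232 = (1/1035)/232 = (1/1035)*(1/232) = 1/240120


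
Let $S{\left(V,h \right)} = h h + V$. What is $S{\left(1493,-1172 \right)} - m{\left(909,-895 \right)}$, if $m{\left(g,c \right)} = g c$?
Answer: $2188632$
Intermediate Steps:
$m{\left(g,c \right)} = c g$
$S{\left(V,h \right)} = V + h^{2}$ ($S{\left(V,h \right)} = h^{2} + V = V + h^{2}$)
$S{\left(1493,-1172 \right)} - m{\left(909,-895 \right)} = \left(1493 + \left(-1172\right)^{2}\right) - \left(-895\right) 909 = \left(1493 + 1373584\right) - -813555 = 1375077 + 813555 = 2188632$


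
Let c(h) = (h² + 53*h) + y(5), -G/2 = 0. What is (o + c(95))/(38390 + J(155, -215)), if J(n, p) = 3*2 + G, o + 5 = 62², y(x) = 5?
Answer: 4476/9599 ≈ 0.46630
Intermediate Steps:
G = 0 (G = -2*0 = 0)
o = 3839 (o = -5 + 62² = -5 + 3844 = 3839)
c(h) = 5 + h² + 53*h (c(h) = (h² + 53*h) + 5 = 5 + h² + 53*h)
J(n, p) = 6 (J(n, p) = 3*2 + 0 = 6 + 0 = 6)
(o + c(95))/(38390 + J(155, -215)) = (3839 + (5 + 95² + 53*95))/(38390 + 6) = (3839 + (5 + 9025 + 5035))/38396 = (3839 + 14065)*(1/38396) = 17904*(1/38396) = 4476/9599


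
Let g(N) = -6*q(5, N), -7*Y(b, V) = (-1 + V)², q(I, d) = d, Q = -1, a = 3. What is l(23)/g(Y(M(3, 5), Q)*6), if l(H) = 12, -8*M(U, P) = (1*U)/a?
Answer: 7/12 ≈ 0.58333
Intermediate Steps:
M(U, P) = -U/24 (M(U, P) = -1*U/(8*3) = -U/(8*3) = -U/24)
Y(b, V) = -(-1 + V)²/7
g(N) = -6*N
l(23)/g(Y(M(3, 5), Q)*6) = 12/((-6*(-(-1 - 1)²/7)*6)) = 12/((-6*(-⅐*(-2)²)*6)) = 12/((-6*(-⅐*4)*6)) = 12/((-(-24)*6/7)) = 12/((-6*(-24/7))) = 12/(144/7) = 12*(7/144) = 7/12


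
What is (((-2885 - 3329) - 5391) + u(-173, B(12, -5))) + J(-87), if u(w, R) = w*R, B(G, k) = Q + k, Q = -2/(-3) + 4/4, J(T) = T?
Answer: -33346/3 ≈ -11115.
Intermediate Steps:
Q = 5/3 (Q = -2*(-1/3) + 4*(1/4) = 2/3 + 1 = 5/3 ≈ 1.6667)
B(G, k) = 5/3 + k
u(w, R) = R*w
(((-2885 - 3329) - 5391) + u(-173, B(12, -5))) + J(-87) = (((-2885 - 3329) - 5391) + (5/3 - 5)*(-173)) - 87 = ((-6214 - 5391) - 10/3*(-173)) - 87 = (-11605 + 1730/3) - 87 = -33085/3 - 87 = -33346/3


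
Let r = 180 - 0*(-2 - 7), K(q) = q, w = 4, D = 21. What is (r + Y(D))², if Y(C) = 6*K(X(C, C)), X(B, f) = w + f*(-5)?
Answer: 181476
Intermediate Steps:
X(B, f) = 4 - 5*f (X(B, f) = 4 + f*(-5) = 4 - 5*f)
Y(C) = 24 - 30*C (Y(C) = 6*(4 - 5*C) = 24 - 30*C)
r = 180 (r = 180 - 0*(-9) = 180 - 1*0 = 180 + 0 = 180)
(r + Y(D))² = (180 + (24 - 30*21))² = (180 + (24 - 630))² = (180 - 606)² = (-426)² = 181476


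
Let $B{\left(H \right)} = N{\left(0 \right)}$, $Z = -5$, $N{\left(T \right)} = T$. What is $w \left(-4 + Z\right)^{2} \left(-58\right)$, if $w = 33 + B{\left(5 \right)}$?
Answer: $-155034$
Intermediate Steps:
$B{\left(H \right)} = 0$
$w = 33$ ($w = 33 + 0 = 33$)
$w \left(-4 + Z\right)^{2} \left(-58\right) = 33 \left(-4 - 5\right)^{2} \left(-58\right) = 33 \left(-9\right)^{2} \left(-58\right) = 33 \cdot 81 \left(-58\right) = 2673 \left(-58\right) = -155034$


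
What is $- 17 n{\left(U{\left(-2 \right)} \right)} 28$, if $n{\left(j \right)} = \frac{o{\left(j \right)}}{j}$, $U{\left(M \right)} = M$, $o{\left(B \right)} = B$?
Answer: $-476$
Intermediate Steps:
$n{\left(j \right)} = 1$ ($n{\left(j \right)} = \frac{j}{j} = 1$)
$- 17 n{\left(U{\left(-2 \right)} \right)} 28 = \left(-17\right) 1 \cdot 28 = \left(-17\right) 28 = -476$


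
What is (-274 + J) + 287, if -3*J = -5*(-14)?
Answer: -31/3 ≈ -10.333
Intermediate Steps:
J = -70/3 (J = -(-5)*(-14)/3 = -1/3*70 = -70/3 ≈ -23.333)
(-274 + J) + 287 = (-274 - 70/3) + 287 = -892/3 + 287 = -31/3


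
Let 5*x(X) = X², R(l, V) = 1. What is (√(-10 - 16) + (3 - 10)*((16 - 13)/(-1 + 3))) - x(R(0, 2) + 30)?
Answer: -2027/10 + I*√26 ≈ -202.7 + 5.099*I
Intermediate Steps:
x(X) = X²/5
(√(-10 - 16) + (3 - 10)*((16 - 13)/(-1 + 3))) - x(R(0, 2) + 30) = (√(-10 - 16) + (3 - 10)*((16 - 13)/(-1 + 3))) - (1 + 30)²/5 = (√(-26) - 21/2) - 31²/5 = (I*√26 - 21/2) - 961/5 = (-21/2 + I*√26) - 961/5 = -2027/10 + I*√26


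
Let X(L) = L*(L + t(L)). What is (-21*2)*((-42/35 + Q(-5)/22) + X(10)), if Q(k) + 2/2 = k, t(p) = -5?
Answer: -112098/55 ≈ -2038.1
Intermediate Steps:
Q(k) = -1 + k
X(L) = L*(-5 + L) (X(L) = L*(L - 5) = L*(-5 + L))
(-21*2)*((-42/35 + Q(-5)/22) + X(10)) = (-21*2)*((-42/35 + (-1 - 5)/22) + 10*(-5 + 10)) = -42*((-42*1/35 - 6*1/22) + 10*5) = -42*((-6/5 - 3/11) + 50) = -42*(-81/55 + 50) = -42*2669/55 = -112098/55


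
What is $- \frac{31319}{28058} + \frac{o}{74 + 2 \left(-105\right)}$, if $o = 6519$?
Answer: $- \frac{93584743}{1907944} \approx -49.05$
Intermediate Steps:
$- \frac{31319}{28058} + \frac{o}{74 + 2 \left(-105\right)} = - \frac{31319}{28058} + \frac{6519}{74 + 2 \left(-105\right)} = \left(-31319\right) \frac{1}{28058} + \frac{6519}{74 - 210} = - \frac{31319}{28058} + \frac{6519}{-136} = - \frac{31319}{28058} + 6519 \left(- \frac{1}{136}\right) = - \frac{31319}{28058} - \frac{6519}{136} = - \frac{93584743}{1907944}$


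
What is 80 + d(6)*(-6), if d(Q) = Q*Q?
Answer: -136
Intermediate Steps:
d(Q) = Q²
80 + d(6)*(-6) = 80 + 6²*(-6) = 80 + 36*(-6) = 80 - 216 = -136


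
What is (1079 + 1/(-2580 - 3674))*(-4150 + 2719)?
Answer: -182197755/118 ≈ -1.5440e+6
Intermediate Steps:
(1079 + 1/(-2580 - 3674))*(-4150 + 2719) = (1079 + 1/(-6254))*(-1431) = (1079 - 1/6254)*(-1431) = (6748065/6254)*(-1431) = -182197755/118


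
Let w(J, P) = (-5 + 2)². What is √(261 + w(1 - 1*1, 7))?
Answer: 3*√30 ≈ 16.432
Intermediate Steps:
w(J, P) = 9 (w(J, P) = (-3)² = 9)
√(261 + w(1 - 1*1, 7)) = √(261 + 9) = √270 = 3*√30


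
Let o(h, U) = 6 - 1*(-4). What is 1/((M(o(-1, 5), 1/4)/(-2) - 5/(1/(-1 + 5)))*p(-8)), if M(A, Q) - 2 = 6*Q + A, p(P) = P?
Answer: 1/214 ≈ 0.0046729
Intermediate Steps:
o(h, U) = 10 (o(h, U) = 6 + 4 = 10)
M(A, Q) = 2 + A + 6*Q (M(A, Q) = 2 + (6*Q + A) = 2 + (A + 6*Q) = 2 + A + 6*Q)
1/((M(o(-1, 5), 1/4)/(-2) - 5/(1/(-1 + 5)))*p(-8)) = 1/(((2 + 10 + 6/4)/(-2) - 5/(1/(-1 + 5)))*(-8)) = 1/(((2 + 10 + 6*(1/4))*(-1/2) - 5/(1/4))*(-8)) = 1/(((2 + 10 + 3/2)*(-1/2) - 5/1/4)*(-8)) = 1/(((27/2)*(-1/2) - 5*4)*(-8)) = 1/((-27/4 - 20)*(-8)) = 1/(-107/4*(-8)) = 1/214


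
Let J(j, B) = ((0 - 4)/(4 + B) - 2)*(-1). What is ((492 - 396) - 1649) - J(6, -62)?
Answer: -45093/29 ≈ -1554.9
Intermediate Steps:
J(j, B) = 2 + 4/(4 + B) (J(j, B) = (-4/(4 + B) - 2)*(-1) = (-2 - 4/(4 + B))*(-1) = 2 + 4/(4 + B))
((492 - 396) - 1649) - J(6, -62) = ((492 - 396) - 1649) - 2*(6 - 62)/(4 - 62) = (96 - 1649) - 2*(-56)/(-58) = -1553 - 2*(-1)*(-56)/58 = -1553 - 1*56/29 = -1553 - 56/29 = -45093/29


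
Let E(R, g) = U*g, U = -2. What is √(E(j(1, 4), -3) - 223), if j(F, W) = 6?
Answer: I*√217 ≈ 14.731*I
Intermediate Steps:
E(R, g) = -2*g
√(E(j(1, 4), -3) - 223) = √(-2*(-3) - 223) = √(6 - 223) = √(-217) = I*√217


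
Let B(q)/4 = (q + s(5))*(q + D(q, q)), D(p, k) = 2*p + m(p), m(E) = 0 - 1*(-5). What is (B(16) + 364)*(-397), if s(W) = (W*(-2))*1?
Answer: -649492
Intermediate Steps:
m(E) = 5 (m(E) = 0 + 5 = 5)
D(p, k) = 5 + 2*p (D(p, k) = 2*p + 5 = 5 + 2*p)
s(W) = -2*W (s(W) = -2*W*1 = -2*W)
B(q) = 4*(-10 + q)*(5 + 3*q) (B(q) = 4*((q - 2*5)*(q + (5 + 2*q))) = 4*((q - 10)*(5 + 3*q)) = 4*((-10 + q)*(5 + 3*q)) = 4*(-10 + q)*(5 + 3*q))
(B(16) + 364)*(-397) = ((-200 - 100*16 + 12*16²) + 364)*(-397) = ((-200 - 1600 + 12*256) + 364)*(-397) = ((-200 - 1600 + 3072) + 364)*(-397) = (1272 + 364)*(-397) = 1636*(-397) = -649492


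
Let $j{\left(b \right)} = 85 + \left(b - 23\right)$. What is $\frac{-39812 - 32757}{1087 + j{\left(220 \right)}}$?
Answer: $- \frac{72569}{1369} \approx -53.009$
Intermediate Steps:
$j{\left(b \right)} = 62 + b$ ($j{\left(b \right)} = 85 + \left(-23 + b\right) = 62 + b$)
$\frac{-39812 - 32757}{1087 + j{\left(220 \right)}} = \frac{-39812 - 32757}{1087 + \left(62 + 220\right)} = - \frac{72569}{1087 + 282} = - \frac{72569}{1369}$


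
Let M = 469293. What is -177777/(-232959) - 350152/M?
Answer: 56316421/3312909939 ≈ 0.016999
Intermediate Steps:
-177777/(-232959) - 350152/M = -177777/(-232959) - 350152/469293 = -177777*(-1/232959) - 350152*1/469293 = 59259/77653 - 31832/42663 = 56316421/3312909939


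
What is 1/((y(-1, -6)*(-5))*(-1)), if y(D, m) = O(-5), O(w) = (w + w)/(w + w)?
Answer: ⅕ ≈ 0.20000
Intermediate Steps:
O(w) = 1 (O(w) = (2*w)/((2*w)) = (2*w)*(1/(2*w)) = 1)
y(D, m) = 1
1/((y(-1, -6)*(-5))*(-1)) = 1/((1*(-5))*(-1)) = 1/(-5*(-1)) = 1/5 = ⅕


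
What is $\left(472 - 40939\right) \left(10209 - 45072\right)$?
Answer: $1410801021$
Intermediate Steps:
$\left(472 - 40939\right) \left(10209 - 45072\right) = \left(-40467\right) \left(-34863\right) = 1410801021$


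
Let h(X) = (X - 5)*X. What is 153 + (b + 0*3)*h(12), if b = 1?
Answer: 237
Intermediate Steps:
h(X) = X*(-5 + X) (h(X) = (-5 + X)*X = X*(-5 + X))
153 + (b + 0*3)*h(12) = 153 + (1 + 0*3)*(12*(-5 + 12)) = 153 + (1 + 0)*(12*7) = 153 + 1*84 = 153 + 84 = 237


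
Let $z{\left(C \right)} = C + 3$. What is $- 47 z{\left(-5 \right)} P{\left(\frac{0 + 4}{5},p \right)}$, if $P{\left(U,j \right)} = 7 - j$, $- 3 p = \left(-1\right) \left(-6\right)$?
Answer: $846$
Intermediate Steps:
$p = -2$ ($p = - \frac{\left(-1\right) \left(-6\right)}{3} = \left(- \frac{1}{3}\right) 6 = -2$)
$z{\left(C \right)} = 3 + C$
$- 47 z{\left(-5 \right)} P{\left(\frac{0 + 4}{5},p \right)} = - 47 \left(3 - 5\right) \left(7 - -2\right) = \left(-47\right) \left(-2\right) \left(7 + 2\right) = 94 \cdot 9 = 846$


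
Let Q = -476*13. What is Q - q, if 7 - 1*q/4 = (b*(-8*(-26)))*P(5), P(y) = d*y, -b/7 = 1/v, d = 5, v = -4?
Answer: 30184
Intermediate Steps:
b = 7/4 (b = -7/(-4) = -7*(-¼) = 7/4 ≈ 1.7500)
Q = -6188
P(y) = 5*y
q = -36372 (q = 28 - 4*7*(-8*(-26))/4*5*5 = 28 - 4*(7/4)*208*25 = 28 - 1456*25 = 28 - 4*9100 = 28 - 36400 = -36372)
Q - q = -6188 - 1*(-36372) = -6188 + 36372 = 30184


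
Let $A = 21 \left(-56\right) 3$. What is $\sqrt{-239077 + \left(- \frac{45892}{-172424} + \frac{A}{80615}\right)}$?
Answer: $\frac{i \sqrt{58918065560468803202930}}{496427170} \approx 488.95 i$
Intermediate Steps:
$A = -3528$ ($A = \left(-1176\right) 3 = -3528$)
$\sqrt{-239077 + \left(- \frac{45892}{-172424} + \frac{A}{80615}\right)} = \sqrt{-239077 - \left(- \frac{1639}{6158} + \frac{3528}{80615}\right)} = \sqrt{-239077 - - \frac{110402561}{496427170}} = \sqrt{-239077 + \left(\frac{1639}{6158} - \frac{3528}{80615}\right)} = \sqrt{-239077 + \frac{110402561}{496427170}} = \sqrt{- \frac{118684208119529}{496427170}} = \frac{i \sqrt{58918065560468803202930}}{496427170}$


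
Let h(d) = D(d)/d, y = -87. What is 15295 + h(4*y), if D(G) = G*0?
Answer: 15295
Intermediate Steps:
D(G) = 0
h(d) = 0 (h(d) = 0/d = 0)
15295 + h(4*y) = 15295 + 0 = 15295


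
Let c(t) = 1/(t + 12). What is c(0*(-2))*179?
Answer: 179/12 ≈ 14.917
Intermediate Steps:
c(t) = 1/(12 + t)
c(0*(-2))*179 = 179/(12 + 0*(-2)) = 179/(12 + 0) = 179/12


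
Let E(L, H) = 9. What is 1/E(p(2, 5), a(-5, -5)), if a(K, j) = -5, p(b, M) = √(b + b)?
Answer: ⅑ ≈ 0.11111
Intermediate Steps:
p(b, M) = √2*√b (p(b, M) = √(2*b) = √2*√b)
1/E(p(2, 5), a(-5, -5)) = 1/9 = ⅑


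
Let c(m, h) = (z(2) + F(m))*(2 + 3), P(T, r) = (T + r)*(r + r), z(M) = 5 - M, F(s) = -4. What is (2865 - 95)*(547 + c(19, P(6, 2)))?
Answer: 1501340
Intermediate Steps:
P(T, r) = 2*r*(T + r) (P(T, r) = (T + r)*(2*r) = 2*r*(T + r))
c(m, h) = -5 (c(m, h) = ((5 - 1*2) - 4)*(2 + 3) = ((5 - 2) - 4)*5 = (3 - 4)*5 = -1*5 = -5)
(2865 - 95)*(547 + c(19, P(6, 2))) = (2865 - 95)*(547 - 5) = 2770*542 = 1501340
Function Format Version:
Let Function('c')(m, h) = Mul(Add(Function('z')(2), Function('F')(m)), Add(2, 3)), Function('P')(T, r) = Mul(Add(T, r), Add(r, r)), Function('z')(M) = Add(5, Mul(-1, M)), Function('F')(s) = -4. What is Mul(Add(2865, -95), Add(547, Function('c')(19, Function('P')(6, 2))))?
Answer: 1501340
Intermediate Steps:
Function('P')(T, r) = Mul(2, r, Add(T, r)) (Function('P')(T, r) = Mul(Add(T, r), Mul(2, r)) = Mul(2, r, Add(T, r)))
Function('c')(m, h) = -5 (Function('c')(m, h) = Mul(Add(Add(5, Mul(-1, 2)), -4), Add(2, 3)) = Mul(Add(Add(5, -2), -4), 5) = Mul(Add(3, -4), 5) = Mul(-1, 5) = -5)
Mul(Add(2865, -95), Add(547, Function('c')(19, Function('P')(6, 2)))) = Mul(Add(2865, -95), Add(547, -5)) = Mul(2770, 542) = 1501340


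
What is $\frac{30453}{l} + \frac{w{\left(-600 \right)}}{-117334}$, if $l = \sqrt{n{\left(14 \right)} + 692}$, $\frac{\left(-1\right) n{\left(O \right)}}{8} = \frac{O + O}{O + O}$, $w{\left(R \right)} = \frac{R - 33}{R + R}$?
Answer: $- \frac{211}{46933600} + \frac{10151 \sqrt{19}}{38} \approx 1164.4$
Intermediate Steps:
$w{\left(R \right)} = \frac{-33 + R}{2 R}$
$n{\left(O \right)} = -8$ ($n{\left(O \right)} = - 8 \frac{O + O}{O + O} = - 8 \frac{2 O}{2 O} = - 8 \cdot 2 O \frac{1}{2 O} = \left(-8\right) 1 = -8$)
$l = 6 \sqrt{19}$ ($l = \sqrt{-8 + 692} = \sqrt{684} = 6 \sqrt{19} \approx 26.153$)
$\frac{30453}{l} + \frac{w{\left(-600 \right)}}{-117334} = \frac{30453}{6 \sqrt{19}} + \frac{\frac{1}{2} \frac{1}{-600} \left(-33 - 600\right)}{-117334} = 30453 \frac{\sqrt{19}}{114} + \frac{1}{2} \left(- \frac{1}{600}\right) \left(-633\right) \left(- \frac{1}{117334}\right) = \frac{10151 \sqrt{19}}{38} + \frac{211}{400} \left(- \frac{1}{117334}\right) = \frac{10151 \sqrt{19}}{38} - \frac{211}{46933600} = - \frac{211}{46933600} + \frac{10151 \sqrt{19}}{38}$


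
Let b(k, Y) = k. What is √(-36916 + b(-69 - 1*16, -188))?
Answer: I*√37001 ≈ 192.36*I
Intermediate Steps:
√(-36916 + b(-69 - 1*16, -188)) = √(-36916 + (-69 - 1*16)) = √(-36916 + (-69 - 16)) = √(-36916 - 85) = √(-37001) = I*√37001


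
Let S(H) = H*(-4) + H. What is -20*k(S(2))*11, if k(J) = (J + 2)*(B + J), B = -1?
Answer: -6160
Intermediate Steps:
S(H) = -3*H (S(H) = -4*H + H = -3*H)
k(J) = (-1 + J)*(2 + J) (k(J) = (J + 2)*(-1 + J) = (2 + J)*(-1 + J) = (-1 + J)*(2 + J))
-20*k(S(2))*11 = -20*(-2 - 3*2 + (-3*2)**2)*11 = -20*(-2 - 6 + (-6)**2)*11 = -20*(-2 - 6 + 36)*11 = -20*28*11 = -560*11 = -6160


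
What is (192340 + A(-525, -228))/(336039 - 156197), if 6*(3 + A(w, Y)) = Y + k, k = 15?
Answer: 384603/359684 ≈ 1.0693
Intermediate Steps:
A(w, Y) = -½ + Y/6 (A(w, Y) = -3 + (Y + 15)/6 = -3 + (15 + Y)/6 = -3 + (5/2 + Y/6) = -½ + Y/6)
(192340 + A(-525, -228))/(336039 - 156197) = (192340 + (-½ + (⅙)*(-228)))/(336039 - 156197) = (192340 + (-½ - 38))/179842 = (192340 - 77/2)*(1/179842) = (384603/2)*(1/179842) = 384603/359684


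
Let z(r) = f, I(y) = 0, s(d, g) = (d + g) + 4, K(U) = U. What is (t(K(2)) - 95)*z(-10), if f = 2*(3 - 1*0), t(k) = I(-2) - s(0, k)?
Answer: -606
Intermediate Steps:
s(d, g) = 4 + d + g
t(k) = -4 - k (t(k) = 0 - (4 + 0 + k) = 0 - (4 + k) = 0 + (-4 - k) = -4 - k)
f = 6 (f = 2*(3 + 0) = 2*3 = 6)
z(r) = 6
(t(K(2)) - 95)*z(-10) = ((-4 - 1*2) - 95)*6 = ((-4 - 2) - 95)*6 = (-6 - 95)*6 = -101*6 = -606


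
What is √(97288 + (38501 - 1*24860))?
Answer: √110929 ≈ 333.06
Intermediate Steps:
√(97288 + (38501 - 1*24860)) = √(97288 + (38501 - 24860)) = √(97288 + 13641) = √110929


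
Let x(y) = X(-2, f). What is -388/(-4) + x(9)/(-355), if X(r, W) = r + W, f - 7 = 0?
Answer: 6886/71 ≈ 96.986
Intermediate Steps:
f = 7 (f = 7 + 0 = 7)
X(r, W) = W + r
x(y) = 5 (x(y) = 7 - 2 = 5)
-388/(-4) + x(9)/(-355) = -388/(-4) + 5/(-355) = -388*(-¼) + 5*(-1/355) = 97 - 1/71 = 6886/71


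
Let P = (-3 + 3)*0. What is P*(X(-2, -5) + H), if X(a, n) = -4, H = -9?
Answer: 0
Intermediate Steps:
P = 0 (P = 0*0 = 0)
P*(X(-2, -5) + H) = 0*(-4 - 9) = 0*(-13) = 0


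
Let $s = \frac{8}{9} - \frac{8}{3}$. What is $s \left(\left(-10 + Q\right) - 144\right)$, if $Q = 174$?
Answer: $- \frac{320}{9} \approx -35.556$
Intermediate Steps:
$s = - \frac{16}{9}$ ($s = 8 \cdot \frac{1}{9} - \frac{8}{3} = \frac{8}{9} - \frac{8}{3} = - \frac{16}{9} \approx -1.7778$)
$s \left(\left(-10 + Q\right) - 144\right) = - \frac{16 \left(\left(-10 + 174\right) - 144\right)}{9} = - \frac{16 \left(164 - 144\right)}{9} = \left(- \frac{16}{9}\right) 20 = - \frac{320}{9}$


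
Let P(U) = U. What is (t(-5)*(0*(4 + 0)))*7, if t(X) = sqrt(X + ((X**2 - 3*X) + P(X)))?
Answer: 0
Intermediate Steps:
t(X) = sqrt(X**2 - X) (t(X) = sqrt(X + ((X**2 - 3*X) + X)) = sqrt(X + (X**2 - 2*X)) = sqrt(X**2 - X))
(t(-5)*(0*(4 + 0)))*7 = (sqrt(-5*(-1 - 5))*(0*(4 + 0)))*7 = (sqrt(-5*(-6))*(0*4))*7 = (sqrt(30)*0)*7 = 0*7 = 0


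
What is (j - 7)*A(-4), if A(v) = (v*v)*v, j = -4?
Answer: 704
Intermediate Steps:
A(v) = v³ (A(v) = v²*v = v³)
(j - 7)*A(-4) = (-4 - 7)*(-4)³ = -11*(-64) = 704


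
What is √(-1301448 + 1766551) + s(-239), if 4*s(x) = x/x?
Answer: ¼ + √465103 ≈ 682.23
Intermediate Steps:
s(x) = ¼ (s(x) = (x/x)/4 = (¼)*1 = ¼)
√(-1301448 + 1766551) + s(-239) = √(-1301448 + 1766551) + ¼ = √465103 + ¼ = ¼ + √465103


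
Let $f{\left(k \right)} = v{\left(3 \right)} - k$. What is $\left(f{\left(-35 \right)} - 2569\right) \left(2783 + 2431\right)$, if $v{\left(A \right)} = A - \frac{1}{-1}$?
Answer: $-13191420$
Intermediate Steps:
$v{\left(A \right)} = 1 + A$ ($v{\left(A \right)} = A - -1 = A + 1 = 1 + A$)
$f{\left(k \right)} = 4 - k$ ($f{\left(k \right)} = \left(1 + 3\right) - k = 4 - k$)
$\left(f{\left(-35 \right)} - 2569\right) \left(2783 + 2431\right) = \left(\left(4 - -35\right) - 2569\right) \left(2783 + 2431\right) = \left(\left(4 + 35\right) - 2569\right) 5214 = \left(39 - 2569\right) 5214 = \left(-2530\right) 5214 = -13191420$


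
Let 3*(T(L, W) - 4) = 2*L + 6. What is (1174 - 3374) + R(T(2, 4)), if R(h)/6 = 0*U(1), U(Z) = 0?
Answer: -2200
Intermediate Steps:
T(L, W) = 6 + 2*L/3 (T(L, W) = 4 + (2*L + 6)/3 = 4 + (6 + 2*L)/3 = 4 + (2 + 2*L/3) = 6 + 2*L/3)
R(h) = 0 (R(h) = 6*(0*0) = 6*0 = 0)
(1174 - 3374) + R(T(2, 4)) = (1174 - 3374) + 0 = -2200 + 0 = -2200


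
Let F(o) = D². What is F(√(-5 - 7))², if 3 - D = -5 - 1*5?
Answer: 28561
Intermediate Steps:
D = 13 (D = 3 - (-5 - 1*5) = 3 - (-5 - 5) = 3 - 1*(-10) = 3 + 10 = 13)
F(o) = 169 (F(o) = 13² = 169)
F(√(-5 - 7))² = 169² = 28561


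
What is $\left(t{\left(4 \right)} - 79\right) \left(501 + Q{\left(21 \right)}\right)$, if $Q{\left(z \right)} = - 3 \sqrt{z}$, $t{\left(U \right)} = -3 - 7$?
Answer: $-44589 + 267 \sqrt{21} \approx -43365.0$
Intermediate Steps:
$t{\left(U \right)} = -10$ ($t{\left(U \right)} = -3 - 7 = -10$)
$\left(t{\left(4 \right)} - 79\right) \left(501 + Q{\left(21 \right)}\right) = \left(-10 - 79\right) \left(501 - 3 \sqrt{21}\right) = - 89 \left(501 - 3 \sqrt{21}\right) = -44589 + 267 \sqrt{21}$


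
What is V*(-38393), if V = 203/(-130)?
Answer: 7793779/130 ≈ 59952.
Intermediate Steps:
V = -203/130 (V = 203*(-1/130) = -203/130 ≈ -1.5615)
V*(-38393) = -203/130*(-38393) = 7793779/130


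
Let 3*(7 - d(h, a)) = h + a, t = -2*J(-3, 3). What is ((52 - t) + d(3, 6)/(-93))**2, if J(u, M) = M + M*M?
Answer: 49900096/8649 ≈ 5769.5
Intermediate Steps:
J(u, M) = M + M**2
t = -24 (t = -6*(1 + 3) = -6*4 = -2*12 = -24)
d(h, a) = 7 - a/3 - h/3 (d(h, a) = 7 - (h + a)/3 = 7 - (a + h)/3 = 7 + (-a/3 - h/3) = 7 - a/3 - h/3)
((52 - t) + d(3, 6)/(-93))**2 = ((52 - 1*(-24)) + (7 - 1/3*6 - 1/3*3)/(-93))**2 = ((52 + 24) + (7 - 2 - 1)*(-1/93))**2 = (76 + 4*(-1/93))**2 = (76 - 4/93)**2 = (7064/93)**2 = 49900096/8649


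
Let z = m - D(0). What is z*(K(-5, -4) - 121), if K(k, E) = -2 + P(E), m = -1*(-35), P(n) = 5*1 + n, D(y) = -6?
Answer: -5002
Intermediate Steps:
P(n) = 5 + n
m = 35
K(k, E) = 3 + E (K(k, E) = -2 + (5 + E) = 3 + E)
z = 41 (z = 35 - 1*(-6) = 35 + 6 = 41)
z*(K(-5, -4) - 121) = 41*((3 - 4) - 121) = 41*(-1 - 121) = 41*(-122) = -5002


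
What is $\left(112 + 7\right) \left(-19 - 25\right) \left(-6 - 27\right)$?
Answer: $172788$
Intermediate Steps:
$\left(112 + 7\right) \left(-19 - 25\right) \left(-6 - 27\right) = 119 \left(\left(-44\right) \left(-33\right)\right) = 119 \cdot 1452 = 172788$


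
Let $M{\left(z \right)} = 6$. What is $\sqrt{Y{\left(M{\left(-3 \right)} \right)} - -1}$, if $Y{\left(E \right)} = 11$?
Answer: $2 \sqrt{3} \approx 3.4641$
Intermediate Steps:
$\sqrt{Y{\left(M{\left(-3 \right)} \right)} - -1} = \sqrt{11 - -1} = \sqrt{11 + \left(-143 + 144\right)} = \sqrt{11 + 1} = \sqrt{12} = 2 \sqrt{3}$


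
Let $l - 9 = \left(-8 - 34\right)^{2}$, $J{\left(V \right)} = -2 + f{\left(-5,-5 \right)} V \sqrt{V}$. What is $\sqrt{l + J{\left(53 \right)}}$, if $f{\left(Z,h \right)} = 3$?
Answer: $\sqrt{1771 + 159 \sqrt{53}} \approx 54.116$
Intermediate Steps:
$J{\left(V \right)} = -2 + 3 V^{\frac{3}{2}}$ ($J{\left(V \right)} = -2 + 3 V \sqrt{V} = -2 + 3 V^{\frac{3}{2}}$)
$l = 1773$ ($l = 9 + \left(-8 - 34\right)^{2} = 9 + \left(-42\right)^{2} = 9 + 1764 = 1773$)
$\sqrt{l + J{\left(53 \right)}} = \sqrt{1773 - \left(2 - 3 \cdot 53^{\frac{3}{2}}\right)} = \sqrt{1773 - \left(2 - 3 \cdot 53 \sqrt{53}\right)} = \sqrt{1773 - \left(2 - 159 \sqrt{53}\right)} = \sqrt{1771 + 159 \sqrt{53}}$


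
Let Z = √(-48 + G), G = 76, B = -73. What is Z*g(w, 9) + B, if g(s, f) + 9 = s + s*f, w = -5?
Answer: -73 - 118*√7 ≈ -385.20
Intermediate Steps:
Z = 2*√7 (Z = √(-48 + 76) = √28 = 2*√7 ≈ 5.2915)
g(s, f) = -9 + s + f*s (g(s, f) = -9 + (s + s*f) = -9 + (s + f*s) = -9 + s + f*s)
Z*g(w, 9) + B = (2*√7)*(-9 - 5 + 9*(-5)) - 73 = (2*√7)*(-9 - 5 - 45) - 73 = (2*√7)*(-59) - 73 = -118*√7 - 73 = -73 - 118*√7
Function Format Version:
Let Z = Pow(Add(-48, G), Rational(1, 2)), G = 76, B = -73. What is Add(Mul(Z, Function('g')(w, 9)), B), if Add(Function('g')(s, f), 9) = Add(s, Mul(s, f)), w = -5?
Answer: Add(-73, Mul(-118, Pow(7, Rational(1, 2)))) ≈ -385.20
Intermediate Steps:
Z = Mul(2, Pow(7, Rational(1, 2))) (Z = Pow(Add(-48, 76), Rational(1, 2)) = Pow(28, Rational(1, 2)) = Mul(2, Pow(7, Rational(1, 2))) ≈ 5.2915)
Function('g')(s, f) = Add(-9, s, Mul(f, s)) (Function('g')(s, f) = Add(-9, Add(s, Mul(s, f))) = Add(-9, Add(s, Mul(f, s))) = Add(-9, s, Mul(f, s)))
Add(Mul(Z, Function('g')(w, 9)), B) = Add(Mul(Mul(2, Pow(7, Rational(1, 2))), Add(-9, -5, Mul(9, -5))), -73) = Add(Mul(Mul(2, Pow(7, Rational(1, 2))), Add(-9, -5, -45)), -73) = Add(Mul(Mul(2, Pow(7, Rational(1, 2))), -59), -73) = Add(Mul(-118, Pow(7, Rational(1, 2))), -73) = Add(-73, Mul(-118, Pow(7, Rational(1, 2))))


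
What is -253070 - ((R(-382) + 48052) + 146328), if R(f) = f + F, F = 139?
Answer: -447207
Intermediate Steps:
R(f) = 139 + f (R(f) = f + 139 = 139 + f)
-253070 - ((R(-382) + 48052) + 146328) = -253070 - (((139 - 382) + 48052) + 146328) = -253070 - ((-243 + 48052) + 146328) = -253070 - (47809 + 146328) = -253070 - 1*194137 = -253070 - 194137 = -447207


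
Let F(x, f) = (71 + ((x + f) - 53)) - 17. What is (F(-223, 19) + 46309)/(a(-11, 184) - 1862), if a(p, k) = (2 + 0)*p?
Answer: -23053/942 ≈ -24.472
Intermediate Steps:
a(p, k) = 2*p
F(x, f) = 1 + f + x (F(x, f) = (71 + ((f + x) - 53)) - 17 = (71 + (-53 + f + x)) - 17 = (18 + f + x) - 17 = 1 + f + x)
(F(-223, 19) + 46309)/(a(-11, 184) - 1862) = ((1 + 19 - 223) + 46309)/(2*(-11) - 1862) = (-203 + 46309)/(-22 - 1862) = 46106/(-1884) = 46106*(-1/1884) = -23053/942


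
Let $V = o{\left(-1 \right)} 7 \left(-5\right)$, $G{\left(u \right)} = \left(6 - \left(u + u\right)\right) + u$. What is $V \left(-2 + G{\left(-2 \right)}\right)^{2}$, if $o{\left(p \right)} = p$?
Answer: $1260$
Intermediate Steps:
$G{\left(u \right)} = 6 - u$ ($G{\left(u \right)} = \left(6 - 2 u\right) + u = 6 - u$)
$V = 35$ ($V = \left(-1\right) 7 \left(-5\right) = \left(-7\right) \left(-5\right) = 35$)
$V \left(-2 + G{\left(-2 \right)}\right)^{2} = 35 \left(-2 + \left(6 - -2\right)\right)^{2} = 35 \left(-2 + \left(6 + 2\right)\right)^{2} = 35 \left(-2 + 8\right)^{2} = 35 \cdot 6^{2} = 35 \cdot 36 = 1260$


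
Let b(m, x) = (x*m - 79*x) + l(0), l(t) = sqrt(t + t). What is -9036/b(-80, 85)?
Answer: 3012/4505 ≈ 0.66859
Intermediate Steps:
l(t) = sqrt(2)*sqrt(t) (l(t) = sqrt(2*t) = sqrt(2)*sqrt(t))
b(m, x) = -79*x + m*x (b(m, x) = (x*m - 79*x) + sqrt(2)*sqrt(0) = (m*x - 79*x) + sqrt(2)*0 = (-79*x + m*x) + 0 = -79*x + m*x)
-9036/b(-80, 85) = -9036*1/(85*(-79 - 80)) = -9036/(85*(-159)) = -9036/(-13515) = -9036*(-1/13515) = 3012/4505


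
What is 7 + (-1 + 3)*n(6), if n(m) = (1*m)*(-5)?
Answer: -53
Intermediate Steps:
n(m) = -5*m (n(m) = m*(-5) = -5*m)
7 + (-1 + 3)*n(6) = 7 + (-1 + 3)*(-5*6) = 7 + 2*(-30) = 7 - 60 = -53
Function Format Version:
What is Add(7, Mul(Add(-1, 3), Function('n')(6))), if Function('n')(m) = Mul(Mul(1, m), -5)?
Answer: -53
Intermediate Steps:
Function('n')(m) = Mul(-5, m) (Function('n')(m) = Mul(m, -5) = Mul(-5, m))
Add(7, Mul(Add(-1, 3), Function('n')(6))) = Add(7, Mul(Add(-1, 3), Mul(-5, 6))) = Add(7, Mul(2, -30)) = Add(7, -60) = -53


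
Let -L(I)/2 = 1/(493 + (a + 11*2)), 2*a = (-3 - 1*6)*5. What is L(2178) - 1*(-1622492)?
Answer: 1598154616/985 ≈ 1.6225e+6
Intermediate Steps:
a = -45/2 (a = ((-3 - 1*6)*5)/2 = ((-3 - 6)*5)/2 = (-9*5)/2 = (½)*(-45) = -45/2 ≈ -22.500)
L(I) = -4/985 (L(I) = -2/(493 + (-45/2 + 11*2)) = -2/(493 + (-45/2 + 22)) = -2/(493 - ½) = -2/985/2 = -2*2/985 = -4/985)
L(2178) - 1*(-1622492) = -4/985 - 1*(-1622492) = -4/985 + 1622492 = 1598154616/985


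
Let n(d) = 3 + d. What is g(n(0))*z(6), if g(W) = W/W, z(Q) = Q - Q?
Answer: 0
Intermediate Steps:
z(Q) = 0
g(W) = 1
g(n(0))*z(6) = 1*0 = 0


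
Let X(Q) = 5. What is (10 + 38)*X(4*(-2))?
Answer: 240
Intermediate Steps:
(10 + 38)*X(4*(-2)) = (10 + 38)*5 = 48*5 = 240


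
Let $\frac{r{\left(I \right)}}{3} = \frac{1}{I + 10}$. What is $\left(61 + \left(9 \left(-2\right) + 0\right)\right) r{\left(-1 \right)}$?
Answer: $\frac{43}{3} \approx 14.333$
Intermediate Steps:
$r{\left(I \right)} = \frac{3}{10 + I}$ ($r{\left(I \right)} = \frac{3}{I + 10} = \frac{3}{10 + I}$)
$\left(61 + \left(9 \left(-2\right) + 0\right)\right) r{\left(-1 \right)} = \left(61 + \left(9 \left(-2\right) + 0\right)\right) \frac{3}{10 - 1} = \left(61 + \left(-18 + 0\right)\right) \frac{3}{9} = \left(61 - 18\right) 3 \cdot \frac{1}{9} = 43 \cdot \frac{1}{3} = \frac{43}{3}$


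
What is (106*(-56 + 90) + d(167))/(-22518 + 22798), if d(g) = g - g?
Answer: 901/70 ≈ 12.871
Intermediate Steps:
d(g) = 0
(106*(-56 + 90) + d(167))/(-22518 + 22798) = (106*(-56 + 90) + 0)/(-22518 + 22798) = (106*34 + 0)/280 = (3604 + 0)*(1/280) = 3604*(1/280) = 901/70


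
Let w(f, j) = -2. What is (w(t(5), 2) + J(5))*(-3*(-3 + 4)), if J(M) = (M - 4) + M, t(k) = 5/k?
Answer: -12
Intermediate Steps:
J(M) = -4 + 2*M (J(M) = (-4 + M) + M = -4 + 2*M)
(w(t(5), 2) + J(5))*(-3*(-3 + 4)) = (-2 + (-4 + 2*5))*(-3*(-3 + 4)) = (-2 + (-4 + 10))*(-3*1) = (-2 + 6)*(-3) = 4*(-3) = -12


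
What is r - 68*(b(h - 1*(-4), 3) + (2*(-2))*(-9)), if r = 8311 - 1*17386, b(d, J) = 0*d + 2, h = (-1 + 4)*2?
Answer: -11659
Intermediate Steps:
h = 6 (h = 3*2 = 6)
b(d, J) = 2 (b(d, J) = 0 + 2 = 2)
r = -9075 (r = 8311 - 17386 = -9075)
r - 68*(b(h - 1*(-4), 3) + (2*(-2))*(-9)) = -9075 - 68*(2 + (2*(-2))*(-9)) = -9075 - 68*(2 - 4*(-9)) = -9075 - 68*(2 + 36) = -9075 - 68*38 = -9075 - 2584 = -11659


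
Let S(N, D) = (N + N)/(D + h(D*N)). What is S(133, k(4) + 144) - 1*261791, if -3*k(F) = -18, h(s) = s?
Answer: -2630999417/10050 ≈ -2.6179e+5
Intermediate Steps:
k(F) = 6 (k(F) = -⅓*(-18) = 6)
S(N, D) = 2*N/(D + D*N) (S(N, D) = (N + N)/(D + D*N) = (2*N)/(D + D*N) = 2*N/(D + D*N))
S(133, k(4) + 144) - 1*261791 = 2*133/((6 + 144)*(1 + 133)) - 1*261791 = 2*133/(150*134) - 261791 = 2*133*(1/150)*(1/134) - 261791 = 133/10050 - 261791 = -2630999417/10050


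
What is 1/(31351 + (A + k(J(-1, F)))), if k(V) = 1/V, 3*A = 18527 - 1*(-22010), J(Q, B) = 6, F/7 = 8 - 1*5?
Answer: 2/89727 ≈ 2.2290e-5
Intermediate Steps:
F = 21 (F = 7*(8 - 1*5) = 7*(8 - 5) = 7*3 = 21)
A = 40537/3 (A = (18527 - 1*(-22010))/3 = (18527 + 22010)/3 = (⅓)*40537 = 40537/3 ≈ 13512.)
1/(31351 + (A + k(J(-1, F)))) = 1/(31351 + (40537/3 + 1/6)) = 1/(31351 + (40537/3 + ⅙)) = 1/(31351 + 27025/2) = 1/(89727/2) = 2/89727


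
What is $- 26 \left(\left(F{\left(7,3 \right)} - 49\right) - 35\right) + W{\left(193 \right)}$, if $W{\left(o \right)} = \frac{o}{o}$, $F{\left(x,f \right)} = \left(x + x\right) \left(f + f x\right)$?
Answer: $-6551$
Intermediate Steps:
$F{\left(x,f \right)} = 2 x \left(f + f x\right)$
$W{\left(o \right)} = 1$
$- 26 \left(\left(F{\left(7,3 \right)} - 49\right) - 35\right) + W{\left(193 \right)} = - 26 \left(\left(2 \cdot 3 \cdot 7 \left(1 + 7\right) - 49\right) - 35\right) + 1 = - 26 \left(\left(2 \cdot 3 \cdot 7 \cdot 8 - 49\right) - 35\right) + 1 = - 26 \left(\left(336 - 49\right) - 35\right) + 1 = - 26 \left(287 - 35\right) + 1 = \left(-26\right) 252 + 1 = -6552 + 1 = -6551$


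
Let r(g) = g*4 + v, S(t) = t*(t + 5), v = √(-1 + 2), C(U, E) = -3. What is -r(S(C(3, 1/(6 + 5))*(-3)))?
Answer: -505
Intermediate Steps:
v = 1 (v = √1 = 1)
S(t) = t*(5 + t)
r(g) = 1 + 4*g (r(g) = g*4 + 1 = 4*g + 1 = 1 + 4*g)
-r(S(C(3, 1/(6 + 5))*(-3))) = -(1 + 4*((-3*(-3))*(5 - 3*(-3)))) = -(1 + 4*(9*(5 + 9))) = -(1 + 4*(9*14)) = -(1 + 4*126) = -(1 + 504) = -1*505 = -505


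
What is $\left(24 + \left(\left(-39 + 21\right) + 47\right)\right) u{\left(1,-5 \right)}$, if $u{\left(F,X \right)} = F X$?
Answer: $-265$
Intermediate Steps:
$\left(24 + \left(\left(-39 + 21\right) + 47\right)\right) u{\left(1,-5 \right)} = \left(24 + \left(\left(-39 + 21\right) + 47\right)\right) 1 \left(-5\right) = \left(24 + \left(-18 + 47\right)\right) \left(-5\right) = \left(24 + 29\right) \left(-5\right) = 53 \left(-5\right) = -265$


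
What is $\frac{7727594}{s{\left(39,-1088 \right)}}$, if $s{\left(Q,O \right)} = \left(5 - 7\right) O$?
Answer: $\frac{3863797}{1088} \approx 3551.3$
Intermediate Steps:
$s{\left(Q,O \right)} = - 2 O$
$\frac{7727594}{s{\left(39,-1088 \right)}} = \frac{7727594}{\left(-2\right) \left(-1088\right)} = \frac{7727594}{2176} = 7727594 \cdot \frac{1}{2176} = \frac{3863797}{1088}$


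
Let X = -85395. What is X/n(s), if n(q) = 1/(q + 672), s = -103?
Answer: -48589755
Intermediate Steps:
n(q) = 1/(672 + q)
X/n(s) = -85395/(1/(672 - 103)) = -85395/(1/569) = -85395/1/569 = -85395*569 = -48589755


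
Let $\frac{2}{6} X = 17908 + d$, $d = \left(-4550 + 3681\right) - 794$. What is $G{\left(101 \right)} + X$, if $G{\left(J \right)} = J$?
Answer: $48836$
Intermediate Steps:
$d = -1663$ ($d = -869 - 794 = -1663$)
$X = 48735$ ($X = 3 \left(17908 - 1663\right) = 3 \cdot 16245 = 48735$)
$G{\left(101 \right)} + X = 101 + 48735 = 48836$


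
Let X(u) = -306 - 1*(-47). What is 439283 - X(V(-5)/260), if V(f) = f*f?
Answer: 439542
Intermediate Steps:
V(f) = f**2
X(u) = -259 (X(u) = -306 + 47 = -259)
439283 - X(V(-5)/260) = 439283 - 1*(-259) = 439283 + 259 = 439542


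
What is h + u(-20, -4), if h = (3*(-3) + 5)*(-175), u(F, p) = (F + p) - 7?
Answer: 669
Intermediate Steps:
u(F, p) = -7 + F + p
h = 700 (h = (-9 + 5)*(-175) = -4*(-175) = 700)
h + u(-20, -4) = 700 + (-7 - 20 - 4) = 700 - 31 = 669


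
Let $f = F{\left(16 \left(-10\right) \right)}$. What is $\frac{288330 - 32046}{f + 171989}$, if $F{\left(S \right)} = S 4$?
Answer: $\frac{256284}{171349} \approx 1.4957$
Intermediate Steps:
$F{\left(S \right)} = 4 S$
$f = -640$ ($f = 4 \cdot 16 \left(-10\right) = 4 \left(-160\right) = -640$)
$\frac{288330 - 32046}{f + 171989} = \frac{288330 - 32046}{-640 + 171989} = \frac{256284}{171349}$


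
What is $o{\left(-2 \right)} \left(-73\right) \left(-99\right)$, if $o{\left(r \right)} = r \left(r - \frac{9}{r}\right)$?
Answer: $-36135$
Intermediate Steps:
$o{\left(-2 \right)} \left(-73\right) \left(-99\right) = \left(-9 + \left(-2\right)^{2}\right) \left(-73\right) \left(-99\right) = \left(-9 + 4\right) \left(-73\right) \left(-99\right) = \left(-5\right) \left(-73\right) \left(-99\right) = 365 \left(-99\right) = -36135$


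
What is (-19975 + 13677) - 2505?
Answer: -8803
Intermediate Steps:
(-19975 + 13677) - 2505 = -6298 - 2505 = -8803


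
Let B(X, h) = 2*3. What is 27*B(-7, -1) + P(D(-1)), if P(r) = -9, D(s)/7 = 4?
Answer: 153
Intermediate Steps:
D(s) = 28 (D(s) = 7*4 = 28)
B(X, h) = 6
27*B(-7, -1) + P(D(-1)) = 27*6 - 9 = 162 - 9 = 153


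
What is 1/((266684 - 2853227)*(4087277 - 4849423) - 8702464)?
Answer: 1/1971314698814 ≈ 5.0728e-13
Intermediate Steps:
1/((266684 - 2853227)*(4087277 - 4849423) - 8702464) = 1/(-2586543*(-762146) - 8702464) = 1/(1971323401278 - 8702464) = 1/1971314698814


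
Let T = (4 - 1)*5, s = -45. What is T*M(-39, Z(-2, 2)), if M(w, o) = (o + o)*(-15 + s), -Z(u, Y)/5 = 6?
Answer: 54000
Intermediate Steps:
Z(u, Y) = -30 (Z(u, Y) = -5*6 = -30)
M(w, o) = -120*o (M(w, o) = (o + o)*(-15 - 45) = (2*o)*(-60) = -120*o)
T = 15 (T = 3*5 = 15)
T*M(-39, Z(-2, 2)) = 15*(-120*(-30)) = 15*3600 = 54000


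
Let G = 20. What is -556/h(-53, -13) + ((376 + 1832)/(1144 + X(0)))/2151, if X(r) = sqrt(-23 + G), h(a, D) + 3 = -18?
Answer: 57972122388/2189520347 - 736*I*sqrt(3)/938365863 ≈ 26.477 - 1.3585e-6*I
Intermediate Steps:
h(a, D) = -21 (h(a, D) = -3 - 18 = -21)
X(r) = I*sqrt(3) (X(r) = sqrt(-23 + 20) = sqrt(-3) = I*sqrt(3))
-556/h(-53, -13) + ((376 + 1832)/(1144 + X(0)))/2151 = -556/(-21) + ((376 + 1832)/(1144 + I*sqrt(3)))/2151 = -556*(-1/21) + (2208/(1144 + I*sqrt(3)))*(1/2151) = 556/21 + 736/(717*(1144 + I*sqrt(3)))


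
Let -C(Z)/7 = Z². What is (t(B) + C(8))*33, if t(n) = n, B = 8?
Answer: -14520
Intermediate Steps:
C(Z) = -7*Z²
(t(B) + C(8))*33 = (8 - 7*8²)*33 = (8 - 7*64)*33 = (8 - 448)*33 = -440*33 = -14520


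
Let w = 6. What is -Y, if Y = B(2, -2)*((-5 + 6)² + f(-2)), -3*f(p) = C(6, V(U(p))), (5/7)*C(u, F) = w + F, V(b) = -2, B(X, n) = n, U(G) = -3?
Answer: -26/15 ≈ -1.7333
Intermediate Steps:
C(u, F) = 42/5 + 7*F/5 (C(u, F) = 7*(6 + F)/5 = 42/5 + 7*F/5)
f(p) = -28/15 (f(p) = -(42/5 + (7/5)*(-2))/3 = -(42/5 - 14/5)/3 = -⅓*28/5 = -28/15)
Y = 26/15 (Y = -2*((-5 + 6)² - 28/15) = -2*(1² - 28/15) = -2*(1 - 28/15) = -2*(-13/15) = 26/15 ≈ 1.7333)
-Y = -1*26/15 = -26/15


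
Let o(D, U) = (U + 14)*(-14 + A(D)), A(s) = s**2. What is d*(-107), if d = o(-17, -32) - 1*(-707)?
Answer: 454001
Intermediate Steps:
o(D, U) = (-14 + D**2)*(14 + U) (o(D, U) = (U + 14)*(-14 + D**2) = (14 + U)*(-14 + D**2) = (-14 + D**2)*(14 + U))
d = -4243 (d = (-196 - 14*(-32) + 14*(-17)**2 - 32*(-17)**2) - 1*(-707) = (-196 + 448 + 14*289 - 32*289) + 707 = (-196 + 448 + 4046 - 9248) + 707 = -4950 + 707 = -4243)
d*(-107) = -4243*(-107) = 454001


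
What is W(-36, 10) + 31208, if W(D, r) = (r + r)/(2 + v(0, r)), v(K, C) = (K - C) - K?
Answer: 62411/2 ≈ 31206.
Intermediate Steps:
v(K, C) = -C
W(D, r) = 2*r/(2 - r) (W(D, r) = (r + r)/(2 - r) = (2*r)/(2 - r) = 2*r/(2 - r))
W(-36, 10) + 31208 = -2*10/(-2 + 10) + 31208 = -2*10/8 + 31208 = -2*10*⅛ + 31208 = -5/2 + 31208 = 62411/2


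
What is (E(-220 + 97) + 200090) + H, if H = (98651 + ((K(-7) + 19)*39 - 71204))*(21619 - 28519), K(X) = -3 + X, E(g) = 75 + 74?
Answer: -191605961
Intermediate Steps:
E(g) = 149
H = -191806200 (H = (98651 + (((-3 - 7) + 19)*39 - 71204))*(21619 - 28519) = (98651 + ((-10 + 19)*39 - 71204))*(-6900) = (98651 + (9*39 - 71204))*(-6900) = (98651 + (351 - 71204))*(-6900) = (98651 - 70853)*(-6900) = 27798*(-6900) = -191806200)
(E(-220 + 97) + 200090) + H = (149 + 200090) - 191806200 = 200239 - 191806200 = -191605961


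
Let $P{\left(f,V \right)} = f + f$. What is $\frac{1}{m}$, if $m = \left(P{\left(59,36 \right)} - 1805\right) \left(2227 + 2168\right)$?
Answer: $- \frac{1}{7414365} \approx -1.3487 \cdot 10^{-7}$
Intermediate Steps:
$P{\left(f,V \right)} = 2 f$
$m = -7414365$ ($m = \left(2 \cdot 59 - 1805\right) \left(2227 + 2168\right) = \left(118 - 1805\right) 4395 = \left(-1687\right) 4395 = -7414365$)
$\frac{1}{m} = \frac{1}{-7414365} = - \frac{1}{7414365}$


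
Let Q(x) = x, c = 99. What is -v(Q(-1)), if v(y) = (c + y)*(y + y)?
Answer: 196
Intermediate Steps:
v(y) = 2*y*(99 + y) (v(y) = (99 + y)*(y + y) = (99 + y)*(2*y) = 2*y*(99 + y))
-v(Q(-1)) = -2*(-1)*(99 - 1) = -2*(-1)*98 = -1*(-196) = 196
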